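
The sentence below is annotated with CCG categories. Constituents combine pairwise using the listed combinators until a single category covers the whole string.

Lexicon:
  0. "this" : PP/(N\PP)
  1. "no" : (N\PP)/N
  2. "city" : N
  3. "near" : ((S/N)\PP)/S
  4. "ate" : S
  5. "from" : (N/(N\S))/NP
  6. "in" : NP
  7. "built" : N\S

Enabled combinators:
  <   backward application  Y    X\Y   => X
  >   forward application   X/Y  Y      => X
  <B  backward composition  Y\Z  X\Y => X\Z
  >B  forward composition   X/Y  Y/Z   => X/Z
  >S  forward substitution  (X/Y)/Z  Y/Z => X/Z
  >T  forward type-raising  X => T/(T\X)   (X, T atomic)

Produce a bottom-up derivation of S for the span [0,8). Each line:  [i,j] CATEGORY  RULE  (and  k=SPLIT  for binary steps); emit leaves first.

[0,8] S   >
  [0,5] S/N   <
    [0,3] PP   >
      [0,1] "this" : PP/(N\PP)
      [1,3] N\PP   >
        [1,2] "no" : (N\PP)/N
        [2,3] "city" : N
    [3,5] (S/N)\PP   >
      [3,4] "near" : ((S/N)\PP)/S
      [4,5] "ate" : S
  [5,8] N   >
    [5,7] N/(N\S)   >
      [5,6] "from" : (N/(N\S))/NP
      [6,7] "in" : NP
    [7,8] "built" : N\S

[0,1] PP/(N\PP)  lex  "this"
[1,2] (N\PP)/N  lex  "no"
[2,3] N  lex  "city"
[1,3] N\PP  >  k=2
[0,3] PP  >  k=1
[3,4] ((S/N)\PP)/S  lex  "near"
[4,5] S  lex  "ate"
[3,5] (S/N)\PP  >  k=4
[0,5] S/N  <  k=3
[5,6] (N/(N\S))/NP  lex  "from"
[6,7] NP  lex  "in"
[5,7] N/(N\S)  >  k=6
[7,8] N\S  lex  "built"
[5,8] N  >  k=7
[0,8] S  >  k=5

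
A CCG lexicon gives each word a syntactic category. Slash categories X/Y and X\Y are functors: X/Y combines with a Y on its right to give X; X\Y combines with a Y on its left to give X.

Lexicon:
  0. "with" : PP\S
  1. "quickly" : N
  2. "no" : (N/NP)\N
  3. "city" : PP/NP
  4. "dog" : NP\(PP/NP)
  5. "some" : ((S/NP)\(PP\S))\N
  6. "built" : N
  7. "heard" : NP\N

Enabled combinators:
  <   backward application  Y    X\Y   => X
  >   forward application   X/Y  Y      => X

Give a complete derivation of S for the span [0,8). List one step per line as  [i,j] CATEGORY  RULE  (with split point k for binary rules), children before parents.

[0,1] PP\S  lex  "with"
[1,2] N  lex  "quickly"
[2,3] (N/NP)\N  lex  "no"
[1,3] N/NP  <  k=2
[3,4] PP/NP  lex  "city"
[4,5] NP\(PP/NP)  lex  "dog"
[3,5] NP  <  k=4
[1,5] N  >  k=3
[5,6] ((S/NP)\(PP\S))\N  lex  "some"
[1,6] (S/NP)\(PP\S)  <  k=5
[0,6] S/NP  <  k=1
[6,7] N  lex  "built"
[7,8] NP\N  lex  "heard"
[6,8] NP  <  k=7
[0,8] S  >  k=6

[0,8] S   >
  [0,6] S/NP   <
    [0,1] "with" : PP\S
    [1,6] (S/NP)\(PP\S)   <
      [1,5] N   >
        [1,3] N/NP   <
          [1,2] "quickly" : N
          [2,3] "no" : (N/NP)\N
        [3,5] NP   <
          [3,4] "city" : PP/NP
          [4,5] "dog" : NP\(PP/NP)
      [5,6] "some" : ((S/NP)\(PP\S))\N
  [6,8] NP   <
    [6,7] "built" : N
    [7,8] "heard" : NP\N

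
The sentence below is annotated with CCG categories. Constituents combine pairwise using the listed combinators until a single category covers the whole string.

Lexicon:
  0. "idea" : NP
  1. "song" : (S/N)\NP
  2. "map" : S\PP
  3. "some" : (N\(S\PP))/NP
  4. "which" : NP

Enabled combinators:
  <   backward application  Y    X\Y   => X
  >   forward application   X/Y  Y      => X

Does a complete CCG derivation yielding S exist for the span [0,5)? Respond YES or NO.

[0,5] S   >
  [0,2] S/N   <
    [0,1] "idea" : NP
    [1,2] "song" : (S/N)\NP
  [2,5] N   <
    [2,3] "map" : S\PP
    [3,5] N\(S\PP)   >
      [3,4] "some" : (N\(S\PP))/NP
      [4,5] "which" : NP

YES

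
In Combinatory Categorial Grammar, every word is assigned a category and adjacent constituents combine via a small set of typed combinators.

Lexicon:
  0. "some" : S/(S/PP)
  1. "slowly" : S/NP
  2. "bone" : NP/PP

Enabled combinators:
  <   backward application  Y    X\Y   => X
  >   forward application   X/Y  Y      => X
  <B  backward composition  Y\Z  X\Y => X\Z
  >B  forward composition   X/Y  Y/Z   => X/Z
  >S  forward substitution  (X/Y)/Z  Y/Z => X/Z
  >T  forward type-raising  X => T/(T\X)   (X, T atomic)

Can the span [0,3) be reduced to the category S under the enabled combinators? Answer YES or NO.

YES

[0,3] S   >
  [0,1] "some" : S/(S/PP)
  [1,3] S/PP   >B
    [1,2] "slowly" : S/NP
    [2,3] "bone" : NP/PP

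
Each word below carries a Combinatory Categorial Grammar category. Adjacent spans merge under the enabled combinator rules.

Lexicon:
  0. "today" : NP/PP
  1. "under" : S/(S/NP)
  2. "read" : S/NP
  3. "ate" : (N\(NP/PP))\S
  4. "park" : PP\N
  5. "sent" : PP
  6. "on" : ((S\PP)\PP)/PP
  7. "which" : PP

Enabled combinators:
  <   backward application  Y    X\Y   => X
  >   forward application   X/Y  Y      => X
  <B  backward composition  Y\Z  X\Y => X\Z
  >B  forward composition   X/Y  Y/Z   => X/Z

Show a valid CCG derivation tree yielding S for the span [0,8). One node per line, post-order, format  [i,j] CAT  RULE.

[0,1] NP/PP  lex  "today"
[1,2] S/(S/NP)  lex  "under"
[2,3] S/NP  lex  "read"
[1,3] S  >  k=2
[3,4] (N\(NP/PP))\S  lex  "ate"
[1,4] N\(NP/PP)  <  k=3
[0,4] N  <  k=1
[4,5] PP\N  lex  "park"
[0,5] PP  <  k=4
[5,6] PP  lex  "sent"
[6,7] ((S\PP)\PP)/PP  lex  "on"
[7,8] PP  lex  "which"
[6,8] (S\PP)\PP  >  k=7
[5,8] S\PP  <  k=6
[0,8] S  <  k=5

[0,8] S   <
  [0,5] PP   <
    [0,4] N   <
      [0,1] "today" : NP/PP
      [1,4] N\(NP/PP)   <
        [1,3] S   >
          [1,2] "under" : S/(S/NP)
          [2,3] "read" : S/NP
        [3,4] "ate" : (N\(NP/PP))\S
    [4,5] "park" : PP\N
  [5,8] S\PP   <
    [5,6] "sent" : PP
    [6,8] (S\PP)\PP   >
      [6,7] "on" : ((S\PP)\PP)/PP
      [7,8] "which" : PP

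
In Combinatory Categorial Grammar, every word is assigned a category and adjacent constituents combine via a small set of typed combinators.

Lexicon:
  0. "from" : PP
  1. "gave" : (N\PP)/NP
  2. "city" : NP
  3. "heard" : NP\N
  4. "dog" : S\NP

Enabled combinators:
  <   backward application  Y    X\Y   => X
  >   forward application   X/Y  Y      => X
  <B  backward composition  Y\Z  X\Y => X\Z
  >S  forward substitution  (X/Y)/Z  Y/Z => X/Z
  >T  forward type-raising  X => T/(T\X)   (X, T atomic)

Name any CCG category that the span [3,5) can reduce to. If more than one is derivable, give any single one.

[0,5] S   <
  [0,3] N   >
    [0,1] N/(N\PP)   >T
      [0,1] "from" : PP
    [1,3] N\PP   >
      [1,2] "gave" : (N\PP)/NP
      [2,3] "city" : NP
  [3,5] S\N   <B
    [3,4] "heard" : NP\N
    [4,5] "dog" : S\NP

S\N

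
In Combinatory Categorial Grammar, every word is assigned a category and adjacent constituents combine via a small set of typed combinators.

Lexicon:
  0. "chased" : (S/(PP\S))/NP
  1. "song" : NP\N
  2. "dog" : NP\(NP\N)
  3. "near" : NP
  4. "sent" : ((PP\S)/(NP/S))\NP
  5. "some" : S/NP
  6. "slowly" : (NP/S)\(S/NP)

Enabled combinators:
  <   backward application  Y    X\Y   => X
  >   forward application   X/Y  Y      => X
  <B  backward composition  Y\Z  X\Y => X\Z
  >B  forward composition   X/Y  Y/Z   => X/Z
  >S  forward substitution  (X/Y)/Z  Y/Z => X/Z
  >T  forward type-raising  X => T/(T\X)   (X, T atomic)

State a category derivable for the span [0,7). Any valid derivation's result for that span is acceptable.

S

[0,7] S   >
  [0,3] S/(PP\S)   >
    [0,1] "chased" : (S/(PP\S))/NP
    [1,3] NP   <
      [1,2] "song" : NP\N
      [2,3] "dog" : NP\(NP\N)
  [3,7] PP\S   >
    [3,5] (PP\S)/(NP/S)   <
      [3,4] "near" : NP
      [4,5] "sent" : ((PP\S)/(NP/S))\NP
    [5,7] NP/S   <
      [5,6] "some" : S/NP
      [6,7] "slowly" : (NP/S)\(S/NP)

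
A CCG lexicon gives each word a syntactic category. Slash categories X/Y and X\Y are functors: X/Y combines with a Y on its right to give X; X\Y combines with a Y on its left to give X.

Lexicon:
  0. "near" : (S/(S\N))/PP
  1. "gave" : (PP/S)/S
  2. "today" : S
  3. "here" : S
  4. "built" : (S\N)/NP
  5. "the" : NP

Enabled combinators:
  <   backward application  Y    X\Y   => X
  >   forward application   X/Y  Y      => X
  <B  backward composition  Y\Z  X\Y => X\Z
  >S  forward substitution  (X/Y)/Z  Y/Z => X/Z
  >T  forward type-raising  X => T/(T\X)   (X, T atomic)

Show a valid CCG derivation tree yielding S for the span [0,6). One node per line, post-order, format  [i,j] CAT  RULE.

[0,1] (S/(S\N))/PP  lex  "near"
[1,2] (PP/S)/S  lex  "gave"
[2,3] S  lex  "today"
[1,3] PP/S  >  k=2
[3,4] S  lex  "here"
[1,4] PP  >  k=3
[0,4] S/(S\N)  >  k=1
[4,5] (S\N)/NP  lex  "built"
[5,6] NP  lex  "the"
[4,6] S\N  >  k=5
[0,6] S  >  k=4

[0,6] S   >
  [0,4] S/(S\N)   >
    [0,1] "near" : (S/(S\N))/PP
    [1,4] PP   >
      [1,3] PP/S   >
        [1,2] "gave" : (PP/S)/S
        [2,3] "today" : S
      [3,4] "here" : S
  [4,6] S\N   >
    [4,5] "built" : (S\N)/NP
    [5,6] "the" : NP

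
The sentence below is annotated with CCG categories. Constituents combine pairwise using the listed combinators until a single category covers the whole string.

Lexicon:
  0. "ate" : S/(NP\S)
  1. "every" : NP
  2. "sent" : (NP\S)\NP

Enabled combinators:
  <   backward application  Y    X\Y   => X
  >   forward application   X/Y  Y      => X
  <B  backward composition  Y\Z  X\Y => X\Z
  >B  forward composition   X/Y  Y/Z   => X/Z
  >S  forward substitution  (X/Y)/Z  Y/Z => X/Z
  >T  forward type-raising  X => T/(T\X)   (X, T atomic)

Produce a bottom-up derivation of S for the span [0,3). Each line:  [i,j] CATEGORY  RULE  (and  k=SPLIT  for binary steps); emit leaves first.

[0,1] S/(NP\S)  lex  "ate"
[1,2] NP  lex  "every"
[2,3] (NP\S)\NP  lex  "sent"
[1,3] NP\S  <  k=2
[0,3] S  >  k=1

[0,3] S   >
  [0,1] "ate" : S/(NP\S)
  [1,3] NP\S   <
    [1,2] "every" : NP
    [2,3] "sent" : (NP\S)\NP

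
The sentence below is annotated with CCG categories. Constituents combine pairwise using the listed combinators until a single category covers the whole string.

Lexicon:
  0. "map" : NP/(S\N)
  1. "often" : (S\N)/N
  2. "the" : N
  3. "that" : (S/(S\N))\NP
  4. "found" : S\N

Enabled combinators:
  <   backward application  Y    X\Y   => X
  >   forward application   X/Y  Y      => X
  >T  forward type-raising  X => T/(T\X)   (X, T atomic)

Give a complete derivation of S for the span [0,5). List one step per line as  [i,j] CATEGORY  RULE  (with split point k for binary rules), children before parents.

[0,1] NP/(S\N)  lex  "map"
[1,2] (S\N)/N  lex  "often"
[2,3] N  lex  "the"
[1,3] S\N  >  k=2
[0,3] NP  >  k=1
[3,4] (S/(S\N))\NP  lex  "that"
[0,4] S/(S\N)  <  k=3
[4,5] S\N  lex  "found"
[0,5] S  >  k=4

[0,5] S   >
  [0,4] S/(S\N)   <
    [0,3] NP   >
      [0,1] "map" : NP/(S\N)
      [1,3] S\N   >
        [1,2] "often" : (S\N)/N
        [2,3] "the" : N
    [3,4] "that" : (S/(S\N))\NP
  [4,5] "found" : S\N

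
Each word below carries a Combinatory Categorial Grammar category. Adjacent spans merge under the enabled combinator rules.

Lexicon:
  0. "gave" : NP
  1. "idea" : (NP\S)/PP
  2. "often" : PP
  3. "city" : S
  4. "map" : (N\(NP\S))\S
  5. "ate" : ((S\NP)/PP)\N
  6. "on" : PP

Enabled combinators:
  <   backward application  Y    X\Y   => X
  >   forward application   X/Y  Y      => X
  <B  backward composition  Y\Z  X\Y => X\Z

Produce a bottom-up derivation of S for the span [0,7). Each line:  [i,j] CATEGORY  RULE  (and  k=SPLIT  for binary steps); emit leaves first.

[0,1] NP  lex  "gave"
[1,2] (NP\S)/PP  lex  "idea"
[2,3] PP  lex  "often"
[1,3] NP\S  >  k=2
[3,4] S  lex  "city"
[4,5] (N\(NP\S))\S  lex  "map"
[3,5] N\(NP\S)  <  k=4
[1,5] N  <  k=3
[5,6] ((S\NP)/PP)\N  lex  "ate"
[1,6] (S\NP)/PP  <  k=5
[6,7] PP  lex  "on"
[1,7] S\NP  >  k=6
[0,7] S  <  k=1

[0,7] S   <
  [0,1] "gave" : NP
  [1,7] S\NP   >
    [1,6] (S\NP)/PP   <
      [1,5] N   <
        [1,3] NP\S   >
          [1,2] "idea" : (NP\S)/PP
          [2,3] "often" : PP
        [3,5] N\(NP\S)   <
          [3,4] "city" : S
          [4,5] "map" : (N\(NP\S))\S
      [5,6] "ate" : ((S\NP)/PP)\N
    [6,7] "on" : PP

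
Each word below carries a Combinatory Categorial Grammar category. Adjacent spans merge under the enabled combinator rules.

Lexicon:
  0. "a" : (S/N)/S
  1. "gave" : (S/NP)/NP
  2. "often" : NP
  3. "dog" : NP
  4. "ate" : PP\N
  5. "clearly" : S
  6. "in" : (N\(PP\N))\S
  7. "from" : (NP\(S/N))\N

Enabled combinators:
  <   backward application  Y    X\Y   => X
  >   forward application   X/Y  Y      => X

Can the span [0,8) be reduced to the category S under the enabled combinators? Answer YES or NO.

(S/N)/S (S/NP)/NP NP NP PP\N S (N\(PP\N))\S (NP\(S/N))\N
CKY chart[0,8] = {NP}; S ∉ chart

NO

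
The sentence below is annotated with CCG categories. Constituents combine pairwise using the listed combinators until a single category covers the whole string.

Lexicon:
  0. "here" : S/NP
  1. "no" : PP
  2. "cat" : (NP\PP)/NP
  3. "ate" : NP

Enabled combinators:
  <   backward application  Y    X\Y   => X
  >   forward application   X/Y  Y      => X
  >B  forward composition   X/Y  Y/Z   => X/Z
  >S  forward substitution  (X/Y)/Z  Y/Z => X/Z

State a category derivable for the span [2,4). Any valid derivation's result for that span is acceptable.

NP\PP

[0,4] S   >
  [0,1] "here" : S/NP
  [1,4] NP   <
    [1,2] "no" : PP
    [2,4] NP\PP   >
      [2,3] "cat" : (NP\PP)/NP
      [3,4] "ate" : NP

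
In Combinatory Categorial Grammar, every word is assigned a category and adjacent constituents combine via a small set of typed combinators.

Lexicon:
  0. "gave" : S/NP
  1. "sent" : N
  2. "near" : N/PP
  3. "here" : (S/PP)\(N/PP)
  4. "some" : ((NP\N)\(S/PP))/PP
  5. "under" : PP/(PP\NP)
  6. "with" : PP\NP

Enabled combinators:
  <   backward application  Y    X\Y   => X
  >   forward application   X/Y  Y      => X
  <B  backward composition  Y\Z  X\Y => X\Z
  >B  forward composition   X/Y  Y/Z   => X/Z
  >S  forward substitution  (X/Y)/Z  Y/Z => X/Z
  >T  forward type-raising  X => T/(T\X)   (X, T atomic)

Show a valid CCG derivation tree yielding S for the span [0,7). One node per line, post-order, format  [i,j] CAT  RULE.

[0,7] S   >
  [0,1] "gave" : S/NP
  [1,7] NP   >
    [1,2] NP/(NP\N)   >T
      [1,2] "sent" : N
    [2,7] NP\N   <
      [2,4] S/PP   <
        [2,3] "near" : N/PP
        [3,4] "here" : (S/PP)\(N/PP)
      [4,7] (NP\N)\(S/PP)   >
        [4,5] "some" : ((NP\N)\(S/PP))/PP
        [5,7] PP   >
          [5,6] "under" : PP/(PP\NP)
          [6,7] "with" : PP\NP

[0,1] S/NP  lex  "gave"
[1,2] N  lex  "sent"
[1,2] NP/(NP\N)  >T
[2,3] N/PP  lex  "near"
[3,4] (S/PP)\(N/PP)  lex  "here"
[2,4] S/PP  <  k=3
[4,5] ((NP\N)\(S/PP))/PP  lex  "some"
[5,6] PP/(PP\NP)  lex  "under"
[6,7] PP\NP  lex  "with"
[5,7] PP  >  k=6
[4,7] (NP\N)\(S/PP)  >  k=5
[2,7] NP\N  <  k=4
[1,7] NP  >  k=2
[0,7] S  >  k=1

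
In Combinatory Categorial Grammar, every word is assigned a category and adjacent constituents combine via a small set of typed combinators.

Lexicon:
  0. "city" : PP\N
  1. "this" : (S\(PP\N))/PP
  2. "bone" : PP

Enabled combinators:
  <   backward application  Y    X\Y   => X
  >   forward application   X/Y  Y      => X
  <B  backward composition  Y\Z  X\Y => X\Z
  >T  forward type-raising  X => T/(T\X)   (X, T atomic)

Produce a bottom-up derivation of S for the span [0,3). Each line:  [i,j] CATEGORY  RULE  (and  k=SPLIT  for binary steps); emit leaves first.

[0,3] S   <
  [0,1] "city" : PP\N
  [1,3] S\(PP\N)   >
    [1,2] "this" : (S\(PP\N))/PP
    [2,3] "bone" : PP

[0,1] PP\N  lex  "city"
[1,2] (S\(PP\N))/PP  lex  "this"
[2,3] PP  lex  "bone"
[1,3] S\(PP\N)  >  k=2
[0,3] S  <  k=1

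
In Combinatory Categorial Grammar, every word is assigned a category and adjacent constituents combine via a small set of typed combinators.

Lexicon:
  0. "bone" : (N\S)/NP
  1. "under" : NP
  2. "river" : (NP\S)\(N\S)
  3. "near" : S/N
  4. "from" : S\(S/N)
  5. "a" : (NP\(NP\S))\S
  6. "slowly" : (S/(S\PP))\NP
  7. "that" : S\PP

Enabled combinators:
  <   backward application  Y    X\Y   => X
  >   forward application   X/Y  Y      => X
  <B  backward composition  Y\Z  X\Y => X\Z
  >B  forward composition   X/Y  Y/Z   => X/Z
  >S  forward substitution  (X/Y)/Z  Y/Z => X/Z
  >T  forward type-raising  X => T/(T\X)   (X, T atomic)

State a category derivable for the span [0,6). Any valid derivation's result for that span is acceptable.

[0,8] S   >
  [0,7] S/(S\PP)   <
    [0,6] NP   <
      [0,3] NP\S   <
        [0,2] N\S   >
          [0,1] "bone" : (N\S)/NP
          [1,2] "under" : NP
        [2,3] "river" : (NP\S)\(N\S)
      [3,6] NP\(NP\S)   <
        [3,5] S   <
          [3,4] "near" : S/N
          [4,5] "from" : S\(S/N)
        [5,6] "a" : (NP\(NP\S))\S
    [6,7] "slowly" : (S/(S\PP))\NP
  [7,8] "that" : S\PP

NP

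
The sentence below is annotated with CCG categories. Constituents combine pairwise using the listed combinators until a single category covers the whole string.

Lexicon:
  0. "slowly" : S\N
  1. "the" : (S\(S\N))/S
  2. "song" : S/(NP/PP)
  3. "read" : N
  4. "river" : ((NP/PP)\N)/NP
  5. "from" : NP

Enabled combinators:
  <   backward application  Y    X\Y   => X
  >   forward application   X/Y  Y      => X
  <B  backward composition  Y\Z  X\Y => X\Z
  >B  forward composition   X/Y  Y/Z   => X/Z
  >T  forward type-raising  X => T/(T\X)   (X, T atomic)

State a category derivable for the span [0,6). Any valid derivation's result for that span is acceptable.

S

[0,6] S   <
  [0,1] "slowly" : S\N
  [1,6] S\(S\N)   >
    [1,2] "the" : (S\(S\N))/S
    [2,6] S   >
      [2,3] "song" : S/(NP/PP)
      [3,6] NP/PP   <
        [3,4] "read" : N
        [4,6] (NP/PP)\N   >
          [4,5] "river" : ((NP/PP)\N)/NP
          [5,6] "from" : NP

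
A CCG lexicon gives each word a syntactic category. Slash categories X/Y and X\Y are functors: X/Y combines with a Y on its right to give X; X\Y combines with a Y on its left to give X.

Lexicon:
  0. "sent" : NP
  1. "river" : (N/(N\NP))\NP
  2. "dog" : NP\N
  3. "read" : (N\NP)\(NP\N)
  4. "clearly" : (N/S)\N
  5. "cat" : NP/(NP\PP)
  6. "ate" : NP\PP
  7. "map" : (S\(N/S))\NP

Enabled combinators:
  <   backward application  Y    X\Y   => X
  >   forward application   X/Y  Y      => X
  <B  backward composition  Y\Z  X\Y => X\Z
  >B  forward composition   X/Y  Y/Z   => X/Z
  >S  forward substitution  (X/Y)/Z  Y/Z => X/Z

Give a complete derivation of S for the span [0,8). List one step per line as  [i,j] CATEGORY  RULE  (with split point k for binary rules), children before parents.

[0,1] NP  lex  "sent"
[1,2] (N/(N\NP))\NP  lex  "river"
[0,2] N/(N\NP)  <  k=1
[2,3] NP\N  lex  "dog"
[3,4] (N\NP)\(NP\N)  lex  "read"
[2,4] N\NP  <  k=3
[0,4] N  >  k=2
[4,5] (N/S)\N  lex  "clearly"
[0,5] N/S  <  k=4
[5,6] NP/(NP\PP)  lex  "cat"
[6,7] NP\PP  lex  "ate"
[5,7] NP  >  k=6
[7,8] (S\(N/S))\NP  lex  "map"
[5,8] S\(N/S)  <  k=7
[0,8] S  <  k=5

[0,8] S   <
  [0,5] N/S   <
    [0,4] N   >
      [0,2] N/(N\NP)   <
        [0,1] "sent" : NP
        [1,2] "river" : (N/(N\NP))\NP
      [2,4] N\NP   <
        [2,3] "dog" : NP\N
        [3,4] "read" : (N\NP)\(NP\N)
    [4,5] "clearly" : (N/S)\N
  [5,8] S\(N/S)   <
    [5,7] NP   >
      [5,6] "cat" : NP/(NP\PP)
      [6,7] "ate" : NP\PP
    [7,8] "map" : (S\(N/S))\NP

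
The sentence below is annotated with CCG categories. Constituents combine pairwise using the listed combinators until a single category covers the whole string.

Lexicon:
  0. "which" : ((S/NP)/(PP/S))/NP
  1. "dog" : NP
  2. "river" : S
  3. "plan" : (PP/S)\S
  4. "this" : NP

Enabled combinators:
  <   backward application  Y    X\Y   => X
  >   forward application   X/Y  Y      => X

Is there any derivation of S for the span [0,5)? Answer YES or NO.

YES

[0,5] S   >
  [0,4] S/NP   >
    [0,2] (S/NP)/(PP/S)   >
      [0,1] "which" : ((S/NP)/(PP/S))/NP
      [1,2] "dog" : NP
    [2,4] PP/S   <
      [2,3] "river" : S
      [3,4] "plan" : (PP/S)\S
  [4,5] "this" : NP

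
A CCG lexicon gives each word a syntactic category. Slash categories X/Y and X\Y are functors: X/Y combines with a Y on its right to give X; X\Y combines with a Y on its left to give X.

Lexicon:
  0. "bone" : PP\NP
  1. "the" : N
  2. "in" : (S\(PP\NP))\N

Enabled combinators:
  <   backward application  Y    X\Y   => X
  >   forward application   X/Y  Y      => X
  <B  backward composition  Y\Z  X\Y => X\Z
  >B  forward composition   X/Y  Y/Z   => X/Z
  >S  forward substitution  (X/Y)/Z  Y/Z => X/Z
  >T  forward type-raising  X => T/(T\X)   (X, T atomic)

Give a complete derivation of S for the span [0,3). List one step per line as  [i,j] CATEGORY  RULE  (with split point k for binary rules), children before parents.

[0,3] S   <
  [0,1] "bone" : PP\NP
  [1,3] S\(PP\NP)   <
    [1,2] "the" : N
    [2,3] "in" : (S\(PP\NP))\N

[0,1] PP\NP  lex  "bone"
[1,2] N  lex  "the"
[2,3] (S\(PP\NP))\N  lex  "in"
[1,3] S\(PP\NP)  <  k=2
[0,3] S  <  k=1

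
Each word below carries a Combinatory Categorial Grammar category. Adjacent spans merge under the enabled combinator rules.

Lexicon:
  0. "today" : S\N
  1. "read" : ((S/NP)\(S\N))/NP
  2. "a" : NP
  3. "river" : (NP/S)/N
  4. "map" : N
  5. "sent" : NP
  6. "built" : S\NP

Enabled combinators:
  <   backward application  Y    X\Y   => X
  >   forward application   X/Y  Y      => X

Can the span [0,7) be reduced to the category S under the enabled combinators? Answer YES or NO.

[0,7] S   >
  [0,3] S/NP   <
    [0,1] "today" : S\N
    [1,3] (S/NP)\(S\N)   >
      [1,2] "read" : ((S/NP)\(S\N))/NP
      [2,3] "a" : NP
  [3,7] NP   >
    [3,5] NP/S   >
      [3,4] "river" : (NP/S)/N
      [4,5] "map" : N
    [5,7] S   <
      [5,6] "sent" : NP
      [6,7] "built" : S\NP

YES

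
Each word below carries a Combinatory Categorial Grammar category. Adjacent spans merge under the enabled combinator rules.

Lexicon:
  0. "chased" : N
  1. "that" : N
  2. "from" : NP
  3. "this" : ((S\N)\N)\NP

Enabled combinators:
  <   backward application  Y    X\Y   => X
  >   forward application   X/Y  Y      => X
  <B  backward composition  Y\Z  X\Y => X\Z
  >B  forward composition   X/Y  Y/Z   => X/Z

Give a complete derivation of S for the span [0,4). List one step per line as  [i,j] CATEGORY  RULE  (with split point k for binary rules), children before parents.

[0,4] S   <
  [0,1] "chased" : N
  [1,4] S\N   <
    [1,2] "that" : N
    [2,4] (S\N)\N   <
      [2,3] "from" : NP
      [3,4] "this" : ((S\N)\N)\NP

[0,1] N  lex  "chased"
[1,2] N  lex  "that"
[2,3] NP  lex  "from"
[3,4] ((S\N)\N)\NP  lex  "this"
[2,4] (S\N)\N  <  k=3
[1,4] S\N  <  k=2
[0,4] S  <  k=1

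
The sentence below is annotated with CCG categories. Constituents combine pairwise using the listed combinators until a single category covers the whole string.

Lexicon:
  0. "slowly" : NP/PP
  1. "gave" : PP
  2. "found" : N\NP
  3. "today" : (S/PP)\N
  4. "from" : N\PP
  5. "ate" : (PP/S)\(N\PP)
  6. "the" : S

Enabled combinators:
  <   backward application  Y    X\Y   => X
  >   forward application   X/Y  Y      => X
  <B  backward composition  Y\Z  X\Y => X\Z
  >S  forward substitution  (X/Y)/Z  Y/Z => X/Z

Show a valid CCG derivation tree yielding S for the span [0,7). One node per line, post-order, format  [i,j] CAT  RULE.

[0,1] NP/PP  lex  "slowly"
[1,2] PP  lex  "gave"
[0,2] NP  >  k=1
[2,3] N\NP  lex  "found"
[0,3] N  <  k=2
[3,4] (S/PP)\N  lex  "today"
[0,4] S/PP  <  k=3
[4,5] N\PP  lex  "from"
[5,6] (PP/S)\(N\PP)  lex  "ate"
[4,6] PP/S  <  k=5
[6,7] S  lex  "the"
[4,7] PP  >  k=6
[0,7] S  >  k=4

[0,7] S   >
  [0,4] S/PP   <
    [0,3] N   <
      [0,2] NP   >
        [0,1] "slowly" : NP/PP
        [1,2] "gave" : PP
      [2,3] "found" : N\NP
    [3,4] "today" : (S/PP)\N
  [4,7] PP   >
    [4,6] PP/S   <
      [4,5] "from" : N\PP
      [5,6] "ate" : (PP/S)\(N\PP)
    [6,7] "the" : S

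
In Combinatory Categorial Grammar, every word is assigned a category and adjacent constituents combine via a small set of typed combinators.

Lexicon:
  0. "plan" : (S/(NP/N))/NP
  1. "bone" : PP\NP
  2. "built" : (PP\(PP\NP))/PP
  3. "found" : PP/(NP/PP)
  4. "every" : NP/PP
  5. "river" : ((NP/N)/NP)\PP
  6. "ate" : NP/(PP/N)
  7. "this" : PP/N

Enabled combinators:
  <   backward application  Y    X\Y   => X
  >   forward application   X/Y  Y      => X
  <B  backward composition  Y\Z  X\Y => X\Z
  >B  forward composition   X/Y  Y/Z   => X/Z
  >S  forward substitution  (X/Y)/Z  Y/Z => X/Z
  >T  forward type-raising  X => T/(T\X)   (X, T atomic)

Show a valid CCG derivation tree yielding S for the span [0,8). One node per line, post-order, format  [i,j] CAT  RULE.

[0,8] S   >
  [0,6] S/NP   >S
    [0,1] "plan" : (S/(NP/N))/NP
    [1,6] (NP/N)/NP   <
      [1,5] PP   <
        [1,2] "bone" : PP\NP
        [2,5] PP\(PP\NP)   >
          [2,3] "built" : (PP\(PP\NP))/PP
          [3,5] PP   >
            [3,4] "found" : PP/(NP/PP)
            [4,5] "every" : NP/PP
      [5,6] "river" : ((NP/N)/NP)\PP
  [6,8] NP   >
    [6,7] "ate" : NP/(PP/N)
    [7,8] "this" : PP/N

[0,1] (S/(NP/N))/NP  lex  "plan"
[1,2] PP\NP  lex  "bone"
[2,3] (PP\(PP\NP))/PP  lex  "built"
[3,4] PP/(NP/PP)  lex  "found"
[4,5] NP/PP  lex  "every"
[3,5] PP  >  k=4
[2,5] PP\(PP\NP)  >  k=3
[1,5] PP  <  k=2
[5,6] ((NP/N)/NP)\PP  lex  "river"
[1,6] (NP/N)/NP  <  k=5
[0,6] S/NP  >S  k=1
[6,7] NP/(PP/N)  lex  "ate"
[7,8] PP/N  lex  "this"
[6,8] NP  >  k=7
[0,8] S  >  k=6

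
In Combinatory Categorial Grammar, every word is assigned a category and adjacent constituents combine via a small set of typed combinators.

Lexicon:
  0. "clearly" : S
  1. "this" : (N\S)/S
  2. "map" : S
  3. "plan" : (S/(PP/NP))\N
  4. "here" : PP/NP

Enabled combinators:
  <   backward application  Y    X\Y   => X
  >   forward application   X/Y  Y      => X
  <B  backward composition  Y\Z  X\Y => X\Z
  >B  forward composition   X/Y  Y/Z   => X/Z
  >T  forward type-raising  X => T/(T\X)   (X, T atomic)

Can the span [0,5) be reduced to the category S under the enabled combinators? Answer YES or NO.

YES

[0,5] S   >
  [0,4] S/(PP/NP)   <
    [0,3] N   <
      [0,1] "clearly" : S
      [1,3] N\S   >
        [1,2] "this" : (N\S)/S
        [2,3] "map" : S
    [3,4] "plan" : (S/(PP/NP))\N
  [4,5] "here" : PP/NP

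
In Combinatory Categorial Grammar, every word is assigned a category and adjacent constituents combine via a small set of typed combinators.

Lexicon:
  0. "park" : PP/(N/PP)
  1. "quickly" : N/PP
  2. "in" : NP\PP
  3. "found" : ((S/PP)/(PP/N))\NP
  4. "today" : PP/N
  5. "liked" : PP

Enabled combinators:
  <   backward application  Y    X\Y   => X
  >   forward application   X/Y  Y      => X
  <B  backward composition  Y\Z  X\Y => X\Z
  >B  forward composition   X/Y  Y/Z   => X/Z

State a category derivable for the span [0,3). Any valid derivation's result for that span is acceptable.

NP

[0,6] S   >
  [0,5] S/PP   >
    [0,4] (S/PP)/(PP/N)   <
      [0,3] NP   <
        [0,2] PP   >
          [0,1] "park" : PP/(N/PP)
          [1,2] "quickly" : N/PP
        [2,3] "in" : NP\PP
      [3,4] "found" : ((S/PP)/(PP/N))\NP
    [4,5] "today" : PP/N
  [5,6] "liked" : PP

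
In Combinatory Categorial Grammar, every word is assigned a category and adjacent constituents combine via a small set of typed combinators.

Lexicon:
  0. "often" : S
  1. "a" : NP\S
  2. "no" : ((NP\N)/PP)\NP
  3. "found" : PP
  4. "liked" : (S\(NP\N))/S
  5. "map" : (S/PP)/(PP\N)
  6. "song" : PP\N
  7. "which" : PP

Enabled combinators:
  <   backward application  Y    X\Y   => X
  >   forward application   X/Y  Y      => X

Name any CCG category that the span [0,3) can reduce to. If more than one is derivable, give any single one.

[0,8] S   <
  [0,4] NP\N   >
    [0,3] (NP\N)/PP   <
      [0,2] NP   <
        [0,1] "often" : S
        [1,2] "a" : NP\S
      [2,3] "no" : ((NP\N)/PP)\NP
    [3,4] "found" : PP
  [4,8] S\(NP\N)   >
    [4,5] "liked" : (S\(NP\N))/S
    [5,8] S   >
      [5,7] S/PP   >
        [5,6] "map" : (S/PP)/(PP\N)
        [6,7] "song" : PP\N
      [7,8] "which" : PP

(NP\N)/PP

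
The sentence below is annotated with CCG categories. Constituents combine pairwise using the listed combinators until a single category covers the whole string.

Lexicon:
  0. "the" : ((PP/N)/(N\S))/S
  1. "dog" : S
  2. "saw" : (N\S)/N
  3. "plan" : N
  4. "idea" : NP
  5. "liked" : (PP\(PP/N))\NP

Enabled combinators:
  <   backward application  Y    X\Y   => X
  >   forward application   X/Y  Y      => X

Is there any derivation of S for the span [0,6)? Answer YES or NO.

NO

((PP/N)/(N\S))/S S (N\S)/N N NP (PP\(PP/N))\NP
CKY chart[0,6] = {PP}; S ∉ chart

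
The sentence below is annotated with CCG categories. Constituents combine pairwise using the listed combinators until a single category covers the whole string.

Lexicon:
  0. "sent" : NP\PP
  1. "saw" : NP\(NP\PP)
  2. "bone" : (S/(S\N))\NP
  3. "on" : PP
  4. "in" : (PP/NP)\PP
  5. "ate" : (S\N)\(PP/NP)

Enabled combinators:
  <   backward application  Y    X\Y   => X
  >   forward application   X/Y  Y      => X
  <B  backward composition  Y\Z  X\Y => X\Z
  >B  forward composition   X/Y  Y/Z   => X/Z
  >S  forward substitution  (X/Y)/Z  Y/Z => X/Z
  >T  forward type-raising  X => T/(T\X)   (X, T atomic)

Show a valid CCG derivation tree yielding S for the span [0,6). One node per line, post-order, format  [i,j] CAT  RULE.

[0,6] S   >
  [0,3] S/(S\N)   <
    [0,2] NP   <
      [0,1] "sent" : NP\PP
      [1,2] "saw" : NP\(NP\PP)
    [2,3] "bone" : (S/(S\N))\NP
  [3,6] S\N   <
    [3,5] PP/NP   <
      [3,4] "on" : PP
      [4,5] "in" : (PP/NP)\PP
    [5,6] "ate" : (S\N)\(PP/NP)

[0,1] NP\PP  lex  "sent"
[1,2] NP\(NP\PP)  lex  "saw"
[0,2] NP  <  k=1
[2,3] (S/(S\N))\NP  lex  "bone"
[0,3] S/(S\N)  <  k=2
[3,4] PP  lex  "on"
[4,5] (PP/NP)\PP  lex  "in"
[3,5] PP/NP  <  k=4
[5,6] (S\N)\(PP/NP)  lex  "ate"
[3,6] S\N  <  k=5
[0,6] S  >  k=3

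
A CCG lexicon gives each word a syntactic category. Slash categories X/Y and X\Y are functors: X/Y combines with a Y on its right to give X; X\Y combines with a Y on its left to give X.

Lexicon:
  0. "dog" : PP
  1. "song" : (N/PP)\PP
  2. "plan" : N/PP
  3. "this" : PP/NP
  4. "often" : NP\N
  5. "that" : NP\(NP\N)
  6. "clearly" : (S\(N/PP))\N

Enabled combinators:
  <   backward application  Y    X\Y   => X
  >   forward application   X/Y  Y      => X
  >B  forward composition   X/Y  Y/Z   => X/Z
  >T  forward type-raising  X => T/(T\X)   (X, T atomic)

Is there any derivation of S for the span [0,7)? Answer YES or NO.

[0,7] S   <
  [0,2] N/PP   <
    [0,1] "dog" : PP
    [1,2] "song" : (N/PP)\PP
  [2,7] S\(N/PP)   <
    [2,6] N   >
      [2,3] "plan" : N/PP
      [3,6] PP   >
        [3,4] "this" : PP/NP
        [4,6] NP   <
          [4,5] "often" : NP\N
          [5,6] "that" : NP\(NP\N)
    [6,7] "clearly" : (S\(N/PP))\N

YES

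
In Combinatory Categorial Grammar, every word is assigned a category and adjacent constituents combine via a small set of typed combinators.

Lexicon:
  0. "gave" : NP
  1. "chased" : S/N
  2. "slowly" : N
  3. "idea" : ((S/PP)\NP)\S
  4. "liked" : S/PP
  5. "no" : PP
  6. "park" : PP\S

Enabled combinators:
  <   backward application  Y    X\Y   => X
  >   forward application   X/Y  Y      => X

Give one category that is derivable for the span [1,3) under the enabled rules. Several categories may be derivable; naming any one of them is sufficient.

S

[0,7] S   >
  [0,4] S/PP   <
    [0,1] "gave" : NP
    [1,4] (S/PP)\NP   <
      [1,3] S   >
        [1,2] "chased" : S/N
        [2,3] "slowly" : N
      [3,4] "idea" : ((S/PP)\NP)\S
  [4,7] PP   <
    [4,6] S   >
      [4,5] "liked" : S/PP
      [5,6] "no" : PP
    [6,7] "park" : PP\S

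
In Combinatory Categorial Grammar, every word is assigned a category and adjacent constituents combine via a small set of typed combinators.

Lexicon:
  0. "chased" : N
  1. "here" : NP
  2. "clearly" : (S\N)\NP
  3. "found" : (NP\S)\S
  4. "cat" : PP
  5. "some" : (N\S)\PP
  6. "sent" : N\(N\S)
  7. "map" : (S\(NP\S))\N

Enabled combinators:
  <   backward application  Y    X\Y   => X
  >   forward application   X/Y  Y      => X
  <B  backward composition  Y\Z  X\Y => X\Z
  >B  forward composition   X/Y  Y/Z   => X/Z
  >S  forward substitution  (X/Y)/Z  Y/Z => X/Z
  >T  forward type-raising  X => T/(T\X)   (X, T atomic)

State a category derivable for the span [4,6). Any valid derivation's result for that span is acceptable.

[0,8] S   <
  [0,4] NP\S   <
    [0,3] S   >
      [0,1] S/(S\N)   >T
        [0,1] "chased" : N
      [1,3] S\N   <
        [1,2] "here" : NP
        [2,3] "clearly" : (S\N)\NP
    [3,4] "found" : (NP\S)\S
  [4,8] S\(NP\S)   <
    [4,7] N   <
      [4,6] N\S   <
        [4,5] "cat" : PP
        [5,6] "some" : (N\S)\PP
      [6,7] "sent" : N\(N\S)
    [7,8] "map" : (S\(NP\S))\N

N\S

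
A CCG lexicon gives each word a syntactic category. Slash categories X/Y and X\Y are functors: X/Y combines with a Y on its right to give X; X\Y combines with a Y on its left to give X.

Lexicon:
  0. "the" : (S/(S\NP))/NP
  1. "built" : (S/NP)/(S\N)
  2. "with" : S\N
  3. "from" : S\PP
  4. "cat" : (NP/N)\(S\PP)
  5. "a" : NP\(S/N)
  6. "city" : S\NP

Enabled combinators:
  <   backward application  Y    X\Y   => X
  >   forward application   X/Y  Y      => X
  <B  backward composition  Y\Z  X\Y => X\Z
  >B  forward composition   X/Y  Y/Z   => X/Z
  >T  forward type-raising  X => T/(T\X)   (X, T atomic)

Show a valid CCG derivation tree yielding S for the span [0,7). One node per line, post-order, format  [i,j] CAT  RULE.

[0,1] (S/(S\NP))/NP  lex  "the"
[1,2] (S/NP)/(S\N)  lex  "built"
[2,3] S\N  lex  "with"
[1,3] S/NP  >  k=2
[3,4] S\PP  lex  "from"
[4,5] (NP/N)\(S\PP)  lex  "cat"
[3,5] NP/N  <  k=4
[1,5] S/N  >B  k=3
[5,6] NP\(S/N)  lex  "a"
[1,6] NP  <  k=5
[0,6] S/(S\NP)  >  k=1
[6,7] S\NP  lex  "city"
[0,7] S  >  k=6

[0,7] S   >
  [0,6] S/(S\NP)   >
    [0,1] "the" : (S/(S\NP))/NP
    [1,6] NP   <
      [1,5] S/N   >B
        [1,3] S/NP   >
          [1,2] "built" : (S/NP)/(S\N)
          [2,3] "with" : S\N
        [3,5] NP/N   <
          [3,4] "from" : S\PP
          [4,5] "cat" : (NP/N)\(S\PP)
      [5,6] "a" : NP\(S/N)
  [6,7] "city" : S\NP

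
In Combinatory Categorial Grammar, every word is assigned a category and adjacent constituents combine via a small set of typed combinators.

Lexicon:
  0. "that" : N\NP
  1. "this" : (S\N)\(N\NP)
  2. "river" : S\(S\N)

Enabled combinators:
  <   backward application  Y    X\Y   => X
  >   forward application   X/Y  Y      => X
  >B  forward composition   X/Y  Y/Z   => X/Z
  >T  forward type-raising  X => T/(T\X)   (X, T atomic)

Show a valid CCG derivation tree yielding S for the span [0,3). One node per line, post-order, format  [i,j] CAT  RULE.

[0,1] N\NP  lex  "that"
[1,2] (S\N)\(N\NP)  lex  "this"
[0,2] S\N  <  k=1
[2,3] S\(S\N)  lex  "river"
[0,3] S  <  k=2

[0,3] S   <
  [0,2] S\N   <
    [0,1] "that" : N\NP
    [1,2] "this" : (S\N)\(N\NP)
  [2,3] "river" : S\(S\N)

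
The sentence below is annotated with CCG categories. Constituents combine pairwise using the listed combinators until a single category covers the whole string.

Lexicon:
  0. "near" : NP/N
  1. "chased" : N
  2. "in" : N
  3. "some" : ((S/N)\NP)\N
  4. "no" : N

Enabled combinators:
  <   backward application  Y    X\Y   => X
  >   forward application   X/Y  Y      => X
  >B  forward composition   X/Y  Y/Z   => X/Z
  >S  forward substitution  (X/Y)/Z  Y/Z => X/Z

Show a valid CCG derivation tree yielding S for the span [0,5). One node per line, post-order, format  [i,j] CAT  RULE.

[0,5] S   >
  [0,4] S/N   <
    [0,2] NP   >
      [0,1] "near" : NP/N
      [1,2] "chased" : N
    [2,4] (S/N)\NP   <
      [2,3] "in" : N
      [3,4] "some" : ((S/N)\NP)\N
  [4,5] "no" : N

[0,1] NP/N  lex  "near"
[1,2] N  lex  "chased"
[0,2] NP  >  k=1
[2,3] N  lex  "in"
[3,4] ((S/N)\NP)\N  lex  "some"
[2,4] (S/N)\NP  <  k=3
[0,4] S/N  <  k=2
[4,5] N  lex  "no"
[0,5] S  >  k=4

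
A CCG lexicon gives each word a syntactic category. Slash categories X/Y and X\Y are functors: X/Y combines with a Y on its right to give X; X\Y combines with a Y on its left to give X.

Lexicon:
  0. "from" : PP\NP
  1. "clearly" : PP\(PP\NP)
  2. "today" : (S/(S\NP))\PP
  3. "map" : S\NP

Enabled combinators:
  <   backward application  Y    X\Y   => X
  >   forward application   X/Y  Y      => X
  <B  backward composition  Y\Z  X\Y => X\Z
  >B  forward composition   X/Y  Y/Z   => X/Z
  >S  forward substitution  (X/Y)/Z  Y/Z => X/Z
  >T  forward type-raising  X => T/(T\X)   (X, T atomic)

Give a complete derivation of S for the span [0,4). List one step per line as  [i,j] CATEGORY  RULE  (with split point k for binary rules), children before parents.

[0,4] S   >
  [0,3] S/(S\NP)   <
    [0,2] PP   <
      [0,1] "from" : PP\NP
      [1,2] "clearly" : PP\(PP\NP)
    [2,3] "today" : (S/(S\NP))\PP
  [3,4] "map" : S\NP

[0,1] PP\NP  lex  "from"
[1,2] PP\(PP\NP)  lex  "clearly"
[0,2] PP  <  k=1
[2,3] (S/(S\NP))\PP  lex  "today"
[0,3] S/(S\NP)  <  k=2
[3,4] S\NP  lex  "map"
[0,4] S  >  k=3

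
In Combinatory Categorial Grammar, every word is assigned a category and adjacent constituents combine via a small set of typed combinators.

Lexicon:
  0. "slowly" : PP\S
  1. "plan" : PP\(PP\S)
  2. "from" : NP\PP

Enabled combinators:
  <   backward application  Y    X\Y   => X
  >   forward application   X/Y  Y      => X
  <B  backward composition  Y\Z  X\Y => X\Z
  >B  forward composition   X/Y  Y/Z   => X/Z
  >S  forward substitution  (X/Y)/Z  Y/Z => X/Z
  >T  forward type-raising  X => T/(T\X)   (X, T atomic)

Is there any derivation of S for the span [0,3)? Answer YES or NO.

PP\S PP\(PP\S) NP\PP
CKY chart[0,3] = {N/(N\NP), NP, NP/(NP\NP), PP/(PP\NP), S/(S\NP)}; S ∉ chart

NO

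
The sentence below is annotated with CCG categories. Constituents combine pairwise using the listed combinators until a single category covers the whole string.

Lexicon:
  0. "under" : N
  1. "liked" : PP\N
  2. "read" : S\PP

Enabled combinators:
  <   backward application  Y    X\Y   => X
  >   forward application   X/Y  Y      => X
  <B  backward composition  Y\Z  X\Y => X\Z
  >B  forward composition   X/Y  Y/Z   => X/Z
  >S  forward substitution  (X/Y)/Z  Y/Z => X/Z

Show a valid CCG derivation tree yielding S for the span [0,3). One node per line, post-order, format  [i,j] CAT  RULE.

[0,3] S   <
  [0,2] PP   <
    [0,1] "under" : N
    [1,2] "liked" : PP\N
  [2,3] "read" : S\PP

[0,1] N  lex  "under"
[1,2] PP\N  lex  "liked"
[0,2] PP  <  k=1
[2,3] S\PP  lex  "read"
[0,3] S  <  k=2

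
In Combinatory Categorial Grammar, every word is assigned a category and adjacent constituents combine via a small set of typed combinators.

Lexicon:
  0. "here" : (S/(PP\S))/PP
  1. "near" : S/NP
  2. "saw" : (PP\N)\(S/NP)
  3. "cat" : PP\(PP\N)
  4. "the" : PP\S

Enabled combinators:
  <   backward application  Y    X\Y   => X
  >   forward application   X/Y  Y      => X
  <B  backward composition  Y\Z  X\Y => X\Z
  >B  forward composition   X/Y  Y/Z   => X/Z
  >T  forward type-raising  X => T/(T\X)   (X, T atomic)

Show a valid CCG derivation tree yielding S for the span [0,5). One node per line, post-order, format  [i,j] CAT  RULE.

[0,1] (S/(PP\S))/PP  lex  "here"
[1,2] S/NP  lex  "near"
[2,3] (PP\N)\(S/NP)  lex  "saw"
[1,3] PP\N  <  k=2
[3,4] PP\(PP\N)  lex  "cat"
[1,4] PP  <  k=3
[0,4] S/(PP\S)  >  k=1
[4,5] PP\S  lex  "the"
[0,5] S  >  k=4

[0,5] S   >
  [0,4] S/(PP\S)   >
    [0,1] "here" : (S/(PP\S))/PP
    [1,4] PP   <
      [1,3] PP\N   <
        [1,2] "near" : S/NP
        [2,3] "saw" : (PP\N)\(S/NP)
      [3,4] "cat" : PP\(PP\N)
  [4,5] "the" : PP\S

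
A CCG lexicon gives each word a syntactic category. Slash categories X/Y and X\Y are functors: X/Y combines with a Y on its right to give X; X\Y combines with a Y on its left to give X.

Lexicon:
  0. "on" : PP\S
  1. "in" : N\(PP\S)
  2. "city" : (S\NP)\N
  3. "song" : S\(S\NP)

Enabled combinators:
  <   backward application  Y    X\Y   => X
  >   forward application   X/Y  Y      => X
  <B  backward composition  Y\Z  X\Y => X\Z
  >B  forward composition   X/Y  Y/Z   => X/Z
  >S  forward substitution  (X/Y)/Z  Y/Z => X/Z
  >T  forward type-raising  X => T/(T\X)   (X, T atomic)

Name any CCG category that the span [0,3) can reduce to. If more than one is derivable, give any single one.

[0,4] S   <
  [0,3] S\NP   <
    [0,2] N   <
      [0,1] "on" : PP\S
      [1,2] "in" : N\(PP\S)
    [2,3] "city" : (S\NP)\N
  [3,4] "song" : S\(S\NP)

S\NP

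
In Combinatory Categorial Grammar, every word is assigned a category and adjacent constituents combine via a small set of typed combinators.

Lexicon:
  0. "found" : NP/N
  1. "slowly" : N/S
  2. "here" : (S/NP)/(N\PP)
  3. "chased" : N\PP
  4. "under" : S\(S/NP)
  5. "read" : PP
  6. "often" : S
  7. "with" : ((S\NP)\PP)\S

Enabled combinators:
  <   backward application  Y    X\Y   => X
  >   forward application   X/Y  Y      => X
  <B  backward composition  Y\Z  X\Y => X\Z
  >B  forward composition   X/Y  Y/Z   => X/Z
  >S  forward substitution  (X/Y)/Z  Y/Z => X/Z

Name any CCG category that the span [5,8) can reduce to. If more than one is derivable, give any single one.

S\NP

[0,8] S   <
  [0,5] NP   >
    [0,2] NP/S   >B
      [0,1] "found" : NP/N
      [1,2] "slowly" : N/S
    [2,5] S   <
      [2,4] S/NP   >
        [2,3] "here" : (S/NP)/(N\PP)
        [3,4] "chased" : N\PP
      [4,5] "under" : S\(S/NP)
  [5,8] S\NP   <
    [5,6] "read" : PP
    [6,8] (S\NP)\PP   <
      [6,7] "often" : S
      [7,8] "with" : ((S\NP)\PP)\S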